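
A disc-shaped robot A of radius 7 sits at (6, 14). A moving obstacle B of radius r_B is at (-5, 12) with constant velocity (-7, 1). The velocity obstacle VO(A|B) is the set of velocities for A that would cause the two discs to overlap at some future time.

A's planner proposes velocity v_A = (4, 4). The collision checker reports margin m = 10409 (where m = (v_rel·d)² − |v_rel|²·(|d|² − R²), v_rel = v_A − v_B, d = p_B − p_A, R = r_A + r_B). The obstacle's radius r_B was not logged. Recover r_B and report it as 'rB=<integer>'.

m = 10409
d = (-11, -2);  v_rel = (11, 3),  |v_rel|² = 130
v_rel×d = (11)·(-2) − (3)·(-11) = 11
since m = R²·130 − 11²:  R² = (121 + 10409) / 130 = 81
R = √81 = 9  ⇒  r_B = 9 − 7 = 2

rB=2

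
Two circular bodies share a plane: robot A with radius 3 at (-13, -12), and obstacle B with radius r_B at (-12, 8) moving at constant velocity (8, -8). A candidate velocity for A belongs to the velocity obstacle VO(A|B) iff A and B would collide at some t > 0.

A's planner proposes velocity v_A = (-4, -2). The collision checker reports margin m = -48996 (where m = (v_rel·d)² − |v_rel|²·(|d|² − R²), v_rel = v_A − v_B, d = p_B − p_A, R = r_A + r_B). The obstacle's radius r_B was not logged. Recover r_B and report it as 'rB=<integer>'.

m = -48996
d = (1, 20);  v_rel = (-12, 6),  |v_rel|² = 180
v_rel×d = (-12)·(20) − (6)·(1) = -246
since m = R²·180 − (-246)²:  R² = (60516 + -48996) / 180 = 64
R = √64 = 8  ⇒  r_B = 8 − 3 = 5

rB=5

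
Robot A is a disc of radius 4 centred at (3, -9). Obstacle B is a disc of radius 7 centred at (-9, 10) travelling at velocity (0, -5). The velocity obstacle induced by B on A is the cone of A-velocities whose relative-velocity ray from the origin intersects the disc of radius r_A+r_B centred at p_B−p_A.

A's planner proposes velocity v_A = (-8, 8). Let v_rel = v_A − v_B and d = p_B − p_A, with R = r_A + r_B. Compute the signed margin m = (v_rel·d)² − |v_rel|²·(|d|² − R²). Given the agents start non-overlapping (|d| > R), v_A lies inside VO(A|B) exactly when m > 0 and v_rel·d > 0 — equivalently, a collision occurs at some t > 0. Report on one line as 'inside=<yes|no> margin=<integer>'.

d = (-12, 19),  |d|² = 505;  R = 4+7 = 11,  c = 505−11² = 384
v_rel = (-8, 13),  |v_rel|² = 233;  v_rel·d = (-8)·(-12) + (13)·(19) = 343
233·t² − 686·t + 384 = 0  ⇒  m = 343² − 233·384 = 28177
m = 28177 > 0,  v_rel·d = 343 > 0  ⇒  inside

inside=yes margin=28177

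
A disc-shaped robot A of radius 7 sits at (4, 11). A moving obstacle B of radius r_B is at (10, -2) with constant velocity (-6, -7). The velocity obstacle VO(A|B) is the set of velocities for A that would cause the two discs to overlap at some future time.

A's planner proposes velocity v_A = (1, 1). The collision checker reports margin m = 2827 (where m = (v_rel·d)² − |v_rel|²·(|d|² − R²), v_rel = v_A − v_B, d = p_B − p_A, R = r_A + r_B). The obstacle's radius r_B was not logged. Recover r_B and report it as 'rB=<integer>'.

m = 2827
d = (6, -13);  v_rel = (7, 8),  |v_rel|² = 113
v_rel×d = (7)·(-13) − (8)·(6) = -139
since m = R²·113 − (-139)²:  R² = (19321 + 2827) / 113 = 196
R = √196 = 14  ⇒  r_B = 14 − 7 = 7

rB=7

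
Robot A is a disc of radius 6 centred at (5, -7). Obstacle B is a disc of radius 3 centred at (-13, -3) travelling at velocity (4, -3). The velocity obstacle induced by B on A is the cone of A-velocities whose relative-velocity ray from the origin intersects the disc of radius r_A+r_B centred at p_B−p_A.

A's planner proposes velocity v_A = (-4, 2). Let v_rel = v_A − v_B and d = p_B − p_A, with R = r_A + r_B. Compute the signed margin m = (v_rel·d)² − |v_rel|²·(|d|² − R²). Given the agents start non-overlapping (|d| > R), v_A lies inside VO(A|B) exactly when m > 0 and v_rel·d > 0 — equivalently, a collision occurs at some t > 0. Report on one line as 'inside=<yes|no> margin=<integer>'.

d = (-18, 4),  |d|² = 340;  R = 6+3 = 9,  c = 340−9² = 259
v_rel = (-8, 5),  |v_rel|² = 89;  v_rel·d = (-8)·(-18) + (5)·(4) = 164
89·t² − 328·t + 259 = 0  ⇒  m = 164² − 89·259 = 3845
m = 3845 > 0,  v_rel·d = 164 > 0  ⇒  inside

inside=yes margin=3845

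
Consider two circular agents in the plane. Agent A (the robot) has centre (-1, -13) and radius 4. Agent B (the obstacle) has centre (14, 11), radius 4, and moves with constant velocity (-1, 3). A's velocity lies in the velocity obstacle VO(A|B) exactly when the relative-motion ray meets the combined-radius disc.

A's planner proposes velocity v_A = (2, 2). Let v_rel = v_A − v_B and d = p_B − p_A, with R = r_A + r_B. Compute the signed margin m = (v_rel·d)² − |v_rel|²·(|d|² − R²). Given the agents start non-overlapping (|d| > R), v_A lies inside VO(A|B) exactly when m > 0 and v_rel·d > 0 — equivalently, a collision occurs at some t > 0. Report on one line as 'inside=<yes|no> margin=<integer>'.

d = (15, 24),  |d|² = 801;  R = 4+4 = 8,  c = 801−8² = 737
v_rel = (3, -1),  |v_rel|² = 10;  v_rel·d = (3)·(15) + (-1)·(24) = 21
10·t² − 42·t + 737 = 0  ⇒  m = 21² − 10·737 = -6929
m = -6929 < 0,  v_rel·d = 21 > 0  ⇒  outside

inside=no margin=-6929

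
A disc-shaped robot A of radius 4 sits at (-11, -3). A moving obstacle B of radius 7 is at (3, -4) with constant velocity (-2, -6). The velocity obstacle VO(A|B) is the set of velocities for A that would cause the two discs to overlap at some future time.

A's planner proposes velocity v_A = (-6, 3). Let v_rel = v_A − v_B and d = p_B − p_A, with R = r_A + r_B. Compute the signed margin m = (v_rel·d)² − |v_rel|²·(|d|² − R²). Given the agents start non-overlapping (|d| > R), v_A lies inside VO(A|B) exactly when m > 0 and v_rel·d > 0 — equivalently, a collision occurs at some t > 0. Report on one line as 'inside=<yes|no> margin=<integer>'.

d = (14, -1),  |d|² = 197;  R = 4+7 = 11,  c = 197−11² = 76
v_rel = (-4, 9),  |v_rel|² = 97;  v_rel·d = (-4)·(14) + (9)·(-1) = -65
97·t² + 130·t + 76 = 0  ⇒  m = (-65)² − 97·76 = -3147
m = -3147 < 0,  v_rel·d = -65 < 0  ⇒  outside

inside=no margin=-3147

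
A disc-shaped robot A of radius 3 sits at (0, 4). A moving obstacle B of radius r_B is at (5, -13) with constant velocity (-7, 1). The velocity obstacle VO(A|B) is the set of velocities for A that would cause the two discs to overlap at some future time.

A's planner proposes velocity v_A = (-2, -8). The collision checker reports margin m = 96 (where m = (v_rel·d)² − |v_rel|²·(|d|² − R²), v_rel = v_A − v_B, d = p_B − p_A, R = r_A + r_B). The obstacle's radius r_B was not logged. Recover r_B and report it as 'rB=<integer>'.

m = 96
d = (5, -17);  v_rel = (5, -9),  |v_rel|² = 106
v_rel×d = (5)·(-17) − (-9)·(5) = -40
since m = R²·106 − (-40)²:  R² = (1600 + 96) / 106 = 16
R = √16 = 4  ⇒  r_B = 4 − 3 = 1

rB=1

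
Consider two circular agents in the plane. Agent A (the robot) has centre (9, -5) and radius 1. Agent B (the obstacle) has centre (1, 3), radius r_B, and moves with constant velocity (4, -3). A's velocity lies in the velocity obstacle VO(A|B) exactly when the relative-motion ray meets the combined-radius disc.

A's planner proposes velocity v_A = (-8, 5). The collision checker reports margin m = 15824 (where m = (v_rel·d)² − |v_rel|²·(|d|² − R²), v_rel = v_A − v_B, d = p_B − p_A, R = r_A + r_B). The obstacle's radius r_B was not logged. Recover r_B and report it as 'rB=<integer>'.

m = 15824
d = (-8, 8);  v_rel = (-12, 8),  |v_rel|² = 208
v_rel×d = (-12)·(8) − (8)·(-8) = -32
since m = R²·208 − (-32)²:  R² = (1024 + 15824) / 208 = 81
R = √81 = 9  ⇒  r_B = 9 − 1 = 8

rB=8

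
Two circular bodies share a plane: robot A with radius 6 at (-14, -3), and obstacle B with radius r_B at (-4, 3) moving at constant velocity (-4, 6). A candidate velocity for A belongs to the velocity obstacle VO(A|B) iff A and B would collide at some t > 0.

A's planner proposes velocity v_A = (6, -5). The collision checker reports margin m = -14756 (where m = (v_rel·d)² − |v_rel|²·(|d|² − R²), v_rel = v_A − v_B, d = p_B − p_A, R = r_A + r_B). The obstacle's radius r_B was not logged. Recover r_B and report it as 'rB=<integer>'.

m = -14756
d = (10, 6);  v_rel = (10, -11),  |v_rel|² = 221
v_rel×d = (10)·(6) − (-11)·(10) = 170
since m = R²·221 − 170²:  R² = (28900 + -14756) / 221 = 64
R = √64 = 8  ⇒  r_B = 8 − 6 = 2

rB=2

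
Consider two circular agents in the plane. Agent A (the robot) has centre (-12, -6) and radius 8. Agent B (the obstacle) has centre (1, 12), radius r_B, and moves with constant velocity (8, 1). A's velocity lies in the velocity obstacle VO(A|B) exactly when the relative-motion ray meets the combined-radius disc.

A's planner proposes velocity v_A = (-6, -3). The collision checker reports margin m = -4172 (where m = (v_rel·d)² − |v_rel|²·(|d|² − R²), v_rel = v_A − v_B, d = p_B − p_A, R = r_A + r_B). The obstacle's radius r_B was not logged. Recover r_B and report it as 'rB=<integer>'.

m = -4172
d = (13, 18);  v_rel = (-14, -4),  |v_rel|² = 212
v_rel×d = (-14)·(18) − (-4)·(13) = -200
since m = R²·212 − (-200)²:  R² = (40000 + -4172) / 212 = 169
R = √169 = 13  ⇒  r_B = 13 − 8 = 5

rB=5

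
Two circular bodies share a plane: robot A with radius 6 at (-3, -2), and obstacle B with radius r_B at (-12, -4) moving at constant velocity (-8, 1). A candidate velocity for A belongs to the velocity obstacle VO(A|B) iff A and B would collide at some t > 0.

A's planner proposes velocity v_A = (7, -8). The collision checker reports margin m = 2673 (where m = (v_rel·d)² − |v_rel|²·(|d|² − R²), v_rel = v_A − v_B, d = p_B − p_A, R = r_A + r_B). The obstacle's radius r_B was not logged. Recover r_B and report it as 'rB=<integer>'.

m = 2673
d = (-9, -2);  v_rel = (15, -9),  |v_rel|² = 306
v_rel×d = (15)·(-2) − (-9)·(-9) = -111
since m = R²·306 − (-111)²:  R² = (12321 + 2673) / 306 = 49
R = √49 = 7  ⇒  r_B = 7 − 6 = 1

rB=1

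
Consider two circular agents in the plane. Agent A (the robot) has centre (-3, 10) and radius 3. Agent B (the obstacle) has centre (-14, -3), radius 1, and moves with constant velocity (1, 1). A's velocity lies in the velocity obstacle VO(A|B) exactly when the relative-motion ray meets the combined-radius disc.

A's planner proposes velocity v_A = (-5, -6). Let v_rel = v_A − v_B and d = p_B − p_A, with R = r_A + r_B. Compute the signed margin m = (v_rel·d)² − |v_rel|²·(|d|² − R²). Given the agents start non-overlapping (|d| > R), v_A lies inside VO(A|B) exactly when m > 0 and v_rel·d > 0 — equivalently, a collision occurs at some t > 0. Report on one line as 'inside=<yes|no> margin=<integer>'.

d = (-11, -13),  |d|² = 290;  R = 3+1 = 4,  c = 290−4² = 274
v_rel = (-6, -7),  |v_rel|² = 85;  v_rel·d = (-6)·(-11) + (-7)·(-13) = 157
85·t² − 314·t + 274 = 0  ⇒  m = 157² − 85·274 = 1359
m = 1359 > 0,  v_rel·d = 157 > 0  ⇒  inside

inside=yes margin=1359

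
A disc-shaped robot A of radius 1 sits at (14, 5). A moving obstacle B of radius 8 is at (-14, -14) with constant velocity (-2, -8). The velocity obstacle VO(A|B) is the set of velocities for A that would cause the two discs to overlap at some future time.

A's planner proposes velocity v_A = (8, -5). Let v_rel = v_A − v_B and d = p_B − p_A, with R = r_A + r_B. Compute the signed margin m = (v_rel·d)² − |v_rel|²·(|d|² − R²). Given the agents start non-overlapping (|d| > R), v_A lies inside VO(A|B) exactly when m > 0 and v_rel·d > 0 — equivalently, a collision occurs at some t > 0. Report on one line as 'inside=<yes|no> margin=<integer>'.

d = (-28, -19),  |d|² = 1145;  R = 1+8 = 9,  c = 1145−9² = 1064
v_rel = (10, 3),  |v_rel|² = 109;  v_rel·d = (10)·(-28) + (3)·(-19) = -337
109·t² + 674·t + 1064 = 0  ⇒  m = (-337)² − 109·1064 = -2407
m = -2407 < 0,  v_rel·d = -337 < 0  ⇒  outside

inside=no margin=-2407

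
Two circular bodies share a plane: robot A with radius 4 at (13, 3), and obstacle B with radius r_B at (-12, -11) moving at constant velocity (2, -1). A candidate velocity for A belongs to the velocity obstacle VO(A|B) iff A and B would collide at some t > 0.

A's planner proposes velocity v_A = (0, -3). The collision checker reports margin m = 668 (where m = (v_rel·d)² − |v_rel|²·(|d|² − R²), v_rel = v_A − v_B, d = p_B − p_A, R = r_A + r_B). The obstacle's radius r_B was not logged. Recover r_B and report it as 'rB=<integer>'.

m = 668
d = (-25, -14);  v_rel = (-2, -2),  |v_rel|² = 8
v_rel×d = (-2)·(-14) − (-2)·(-25) = -22
since m = R²·8 − (-22)²:  R² = (484 + 668) / 8 = 144
R = √144 = 12  ⇒  r_B = 12 − 4 = 8

rB=8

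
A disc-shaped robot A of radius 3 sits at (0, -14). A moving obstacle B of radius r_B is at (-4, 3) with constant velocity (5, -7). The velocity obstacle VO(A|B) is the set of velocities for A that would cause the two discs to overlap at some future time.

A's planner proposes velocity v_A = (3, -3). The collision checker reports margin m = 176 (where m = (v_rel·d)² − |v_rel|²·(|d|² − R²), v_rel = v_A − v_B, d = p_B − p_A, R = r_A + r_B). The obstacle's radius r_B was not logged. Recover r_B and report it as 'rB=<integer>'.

m = 176
d = (-4, 17);  v_rel = (-2, 4),  |v_rel|² = 20
v_rel×d = (-2)·(17) − (4)·(-4) = -18
since m = R²·20 − (-18)²:  R² = (324 + 176) / 20 = 25
R = √25 = 5  ⇒  r_B = 5 − 3 = 2

rB=2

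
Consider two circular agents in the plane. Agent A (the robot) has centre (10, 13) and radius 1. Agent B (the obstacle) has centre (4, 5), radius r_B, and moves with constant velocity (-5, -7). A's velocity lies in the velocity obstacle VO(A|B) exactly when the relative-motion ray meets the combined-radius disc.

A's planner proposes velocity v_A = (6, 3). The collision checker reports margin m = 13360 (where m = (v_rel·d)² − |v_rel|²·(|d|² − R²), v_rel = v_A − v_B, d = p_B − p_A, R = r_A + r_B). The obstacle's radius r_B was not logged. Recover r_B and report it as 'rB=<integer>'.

m = 13360
d = (-6, -8);  v_rel = (11, 10),  |v_rel|² = 221
v_rel×d = (11)·(-8) − (10)·(-6) = -28
since m = R²·221 − (-28)²:  R² = (784 + 13360) / 221 = 64
R = √64 = 8  ⇒  r_B = 8 − 1 = 7

rB=7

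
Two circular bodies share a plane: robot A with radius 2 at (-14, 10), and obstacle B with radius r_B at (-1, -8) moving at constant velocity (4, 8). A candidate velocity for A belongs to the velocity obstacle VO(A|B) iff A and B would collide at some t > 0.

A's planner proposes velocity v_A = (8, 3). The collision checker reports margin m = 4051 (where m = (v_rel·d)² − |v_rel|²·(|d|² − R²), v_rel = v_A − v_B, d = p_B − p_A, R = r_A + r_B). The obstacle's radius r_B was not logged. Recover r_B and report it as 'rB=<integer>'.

m = 4051
d = (13, -18);  v_rel = (4, -5),  |v_rel|² = 41
v_rel×d = (4)·(-18) − (-5)·(13) = -7
since m = R²·41 − (-7)²:  R² = (49 + 4051) / 41 = 100
R = √100 = 10  ⇒  r_B = 10 − 2 = 8

rB=8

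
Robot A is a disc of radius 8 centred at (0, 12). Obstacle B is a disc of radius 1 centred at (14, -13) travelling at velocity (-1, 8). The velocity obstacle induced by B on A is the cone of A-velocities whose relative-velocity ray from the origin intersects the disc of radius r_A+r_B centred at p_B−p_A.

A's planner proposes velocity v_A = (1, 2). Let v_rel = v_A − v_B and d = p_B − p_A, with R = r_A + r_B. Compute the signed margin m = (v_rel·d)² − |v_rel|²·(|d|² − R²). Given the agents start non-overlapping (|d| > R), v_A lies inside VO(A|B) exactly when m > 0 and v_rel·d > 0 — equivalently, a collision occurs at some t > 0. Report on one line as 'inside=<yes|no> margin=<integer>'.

d = (14, -25),  |d|² = 821;  R = 8+1 = 9,  c = 821−9² = 740
v_rel = (2, -6),  |v_rel|² = 40;  v_rel·d = (2)·(14) + (-6)·(-25) = 178
40·t² − 356·t + 740 = 0  ⇒  m = 178² − 40·740 = 2084
m = 2084 > 0,  v_rel·d = 178 > 0  ⇒  inside

inside=yes margin=2084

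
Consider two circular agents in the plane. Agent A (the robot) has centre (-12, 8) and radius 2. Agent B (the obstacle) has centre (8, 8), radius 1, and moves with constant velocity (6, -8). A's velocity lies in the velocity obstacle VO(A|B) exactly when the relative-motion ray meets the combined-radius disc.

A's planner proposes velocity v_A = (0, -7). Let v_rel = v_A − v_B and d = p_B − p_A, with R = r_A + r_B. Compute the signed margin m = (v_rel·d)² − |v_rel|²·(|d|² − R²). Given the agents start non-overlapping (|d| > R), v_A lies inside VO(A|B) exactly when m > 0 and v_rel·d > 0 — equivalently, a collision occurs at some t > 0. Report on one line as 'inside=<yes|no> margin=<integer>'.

d = (20, 0),  |d|² = 400;  R = 2+1 = 3,  c = 400−3² = 391
v_rel = (-6, 1),  |v_rel|² = 37;  v_rel·d = (-6)·(20) + (1)·(0) = -120
37·t² + 240·t + 391 = 0  ⇒  m = (-120)² − 37·391 = -67
m = -67 < 0,  v_rel·d = -120 < 0  ⇒  outside

inside=no margin=-67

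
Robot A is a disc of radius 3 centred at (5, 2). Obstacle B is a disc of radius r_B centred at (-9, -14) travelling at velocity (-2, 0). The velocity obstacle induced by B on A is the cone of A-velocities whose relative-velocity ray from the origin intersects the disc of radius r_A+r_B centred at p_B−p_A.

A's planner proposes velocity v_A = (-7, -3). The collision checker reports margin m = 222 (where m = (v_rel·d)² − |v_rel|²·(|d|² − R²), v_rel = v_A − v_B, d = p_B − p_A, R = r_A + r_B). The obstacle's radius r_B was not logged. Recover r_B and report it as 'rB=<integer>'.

m = 222
d = (-14, -16);  v_rel = (-5, -3),  |v_rel|² = 34
v_rel×d = (-5)·(-16) − (-3)·(-14) = 38
since m = R²·34 − 38²:  R² = (1444 + 222) / 34 = 49
R = √49 = 7  ⇒  r_B = 7 − 3 = 4

rB=4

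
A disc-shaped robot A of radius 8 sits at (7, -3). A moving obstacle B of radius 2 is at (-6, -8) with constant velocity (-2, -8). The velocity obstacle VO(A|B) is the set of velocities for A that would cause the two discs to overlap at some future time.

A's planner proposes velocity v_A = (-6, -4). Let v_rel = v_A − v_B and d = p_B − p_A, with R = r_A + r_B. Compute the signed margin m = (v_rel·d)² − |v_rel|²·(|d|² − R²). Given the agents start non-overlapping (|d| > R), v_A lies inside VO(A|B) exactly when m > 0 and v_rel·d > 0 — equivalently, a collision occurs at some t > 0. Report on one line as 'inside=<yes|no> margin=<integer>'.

d = (-13, -5),  |d|² = 194;  R = 8+2 = 10,  c = 194−10² = 94
v_rel = (-4, 4),  |v_rel|² = 32;  v_rel·d = (-4)·(-13) + (4)·(-5) = 32
32·t² − 64·t + 94 = 0  ⇒  m = 32² − 32·94 = -1984
m = -1984 < 0,  v_rel·d = 32 > 0  ⇒  outside

inside=no margin=-1984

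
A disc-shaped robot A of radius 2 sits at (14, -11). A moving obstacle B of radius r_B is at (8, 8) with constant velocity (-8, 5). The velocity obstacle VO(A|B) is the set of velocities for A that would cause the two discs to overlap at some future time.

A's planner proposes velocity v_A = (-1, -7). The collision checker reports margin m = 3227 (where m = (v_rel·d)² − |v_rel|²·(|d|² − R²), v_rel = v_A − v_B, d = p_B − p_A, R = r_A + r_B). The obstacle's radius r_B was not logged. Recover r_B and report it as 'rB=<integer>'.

m = 3227
d = (-6, 19);  v_rel = (7, -12),  |v_rel|² = 193
v_rel×d = (7)·(19) − (-12)·(-6) = 61
since m = R²·193 − 61²:  R² = (3721 + 3227) / 193 = 36
R = √36 = 6  ⇒  r_B = 6 − 2 = 4

rB=4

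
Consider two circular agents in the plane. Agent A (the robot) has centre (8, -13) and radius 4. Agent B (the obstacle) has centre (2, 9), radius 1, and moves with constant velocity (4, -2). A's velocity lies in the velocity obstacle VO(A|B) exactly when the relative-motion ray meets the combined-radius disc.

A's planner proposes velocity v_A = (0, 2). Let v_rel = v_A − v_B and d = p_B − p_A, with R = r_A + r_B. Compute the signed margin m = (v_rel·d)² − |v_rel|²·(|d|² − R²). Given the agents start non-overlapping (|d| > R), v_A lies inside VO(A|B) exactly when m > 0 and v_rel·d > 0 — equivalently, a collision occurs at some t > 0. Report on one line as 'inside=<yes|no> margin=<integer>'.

d = (-6, 22),  |d|² = 520;  R = 4+1 = 5,  c = 520−5² = 495
v_rel = (-4, 4),  |v_rel|² = 32;  v_rel·d = (-4)·(-6) + (4)·(22) = 112
32·t² − 224·t + 495 = 0  ⇒  m = 112² − 32·495 = -3296
m = -3296 < 0,  v_rel·d = 112 > 0  ⇒  outside

inside=no margin=-3296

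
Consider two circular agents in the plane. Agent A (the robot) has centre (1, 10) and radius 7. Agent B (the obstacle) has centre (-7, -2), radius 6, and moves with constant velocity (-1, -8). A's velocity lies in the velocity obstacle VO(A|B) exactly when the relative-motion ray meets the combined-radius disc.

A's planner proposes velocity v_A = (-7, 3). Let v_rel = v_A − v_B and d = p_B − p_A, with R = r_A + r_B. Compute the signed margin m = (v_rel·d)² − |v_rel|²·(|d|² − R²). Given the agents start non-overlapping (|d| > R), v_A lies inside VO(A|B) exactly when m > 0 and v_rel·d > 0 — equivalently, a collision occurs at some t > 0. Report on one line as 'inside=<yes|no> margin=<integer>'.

d = (-8, -12),  |d|² = 208;  R = 7+6 = 13,  c = 208−13² = 39
v_rel = (-6, 11),  |v_rel|² = 157;  v_rel·d = (-6)·(-8) + (11)·(-12) = -84
157·t² + 168·t + 39 = 0  ⇒  m = (-84)² − 157·39 = 933
m = 933 > 0,  v_rel·d = -84 < 0  ⇒  outside

inside=no margin=933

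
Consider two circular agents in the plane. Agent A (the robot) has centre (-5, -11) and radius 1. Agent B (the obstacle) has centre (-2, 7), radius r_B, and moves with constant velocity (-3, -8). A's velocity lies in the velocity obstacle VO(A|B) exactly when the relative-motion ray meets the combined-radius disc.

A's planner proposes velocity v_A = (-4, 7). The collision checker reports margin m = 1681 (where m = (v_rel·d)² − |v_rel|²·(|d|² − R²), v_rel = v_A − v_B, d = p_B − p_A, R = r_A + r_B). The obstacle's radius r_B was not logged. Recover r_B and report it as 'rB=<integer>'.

m = 1681
d = (3, 18);  v_rel = (-1, 15),  |v_rel|² = 226
v_rel×d = (-1)·(18) − (15)·(3) = -63
since m = R²·226 − (-63)²:  R² = (3969 + 1681) / 226 = 25
R = √25 = 5  ⇒  r_B = 5 − 1 = 4

rB=4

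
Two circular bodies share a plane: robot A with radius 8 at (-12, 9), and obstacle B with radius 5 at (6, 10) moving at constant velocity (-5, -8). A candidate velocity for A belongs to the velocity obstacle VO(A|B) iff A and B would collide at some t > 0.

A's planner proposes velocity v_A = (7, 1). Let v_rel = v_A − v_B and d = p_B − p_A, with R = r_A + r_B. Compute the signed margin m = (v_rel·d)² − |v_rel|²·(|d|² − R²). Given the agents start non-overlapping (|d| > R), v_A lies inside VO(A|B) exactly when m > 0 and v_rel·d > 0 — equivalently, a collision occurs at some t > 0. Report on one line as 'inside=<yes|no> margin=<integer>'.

d = (18, 1),  |d|² = 325;  R = 8+5 = 13,  c = 325−13² = 156
v_rel = (12, 9),  |v_rel|² = 225;  v_rel·d = (12)·(18) + (9)·(1) = 225
225·t² − 450·t + 156 = 0  ⇒  m = 225² − 225·156 = 15525
m = 15525 > 0,  v_rel·d = 225 > 0  ⇒  inside

inside=yes margin=15525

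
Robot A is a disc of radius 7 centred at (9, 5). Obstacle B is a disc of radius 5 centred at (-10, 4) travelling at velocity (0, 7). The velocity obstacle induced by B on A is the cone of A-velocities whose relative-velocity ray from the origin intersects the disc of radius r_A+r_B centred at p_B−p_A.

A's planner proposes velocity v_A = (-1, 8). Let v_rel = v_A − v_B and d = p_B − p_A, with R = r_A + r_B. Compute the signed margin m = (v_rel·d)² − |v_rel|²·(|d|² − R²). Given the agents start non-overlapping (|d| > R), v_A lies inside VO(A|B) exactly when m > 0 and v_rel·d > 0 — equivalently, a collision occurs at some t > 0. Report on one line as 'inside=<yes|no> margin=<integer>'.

d = (-19, -1),  |d|² = 362;  R = 7+5 = 12,  c = 362−12² = 218
v_rel = (-1, 1),  |v_rel|² = 2;  v_rel·d = (-1)·(-19) + (1)·(-1) = 18
2·t² − 36·t + 218 = 0  ⇒  m = 18² − 2·218 = -112
m = -112 < 0,  v_rel·d = 18 > 0  ⇒  outside

inside=no margin=-112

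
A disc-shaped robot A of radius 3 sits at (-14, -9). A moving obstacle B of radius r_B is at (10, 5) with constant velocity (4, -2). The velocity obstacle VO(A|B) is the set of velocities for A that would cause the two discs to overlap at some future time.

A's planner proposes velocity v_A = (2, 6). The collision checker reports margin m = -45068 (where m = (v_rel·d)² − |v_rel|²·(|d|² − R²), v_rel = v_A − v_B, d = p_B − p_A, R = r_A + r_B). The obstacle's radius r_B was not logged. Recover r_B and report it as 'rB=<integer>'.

m = -45068
d = (24, 14);  v_rel = (-2, 8),  |v_rel|² = 68
v_rel×d = (-2)·(14) − (8)·(24) = -220
since m = R²·68 − (-220)²:  R² = (48400 + -45068) / 68 = 49
R = √49 = 7  ⇒  r_B = 7 − 3 = 4

rB=4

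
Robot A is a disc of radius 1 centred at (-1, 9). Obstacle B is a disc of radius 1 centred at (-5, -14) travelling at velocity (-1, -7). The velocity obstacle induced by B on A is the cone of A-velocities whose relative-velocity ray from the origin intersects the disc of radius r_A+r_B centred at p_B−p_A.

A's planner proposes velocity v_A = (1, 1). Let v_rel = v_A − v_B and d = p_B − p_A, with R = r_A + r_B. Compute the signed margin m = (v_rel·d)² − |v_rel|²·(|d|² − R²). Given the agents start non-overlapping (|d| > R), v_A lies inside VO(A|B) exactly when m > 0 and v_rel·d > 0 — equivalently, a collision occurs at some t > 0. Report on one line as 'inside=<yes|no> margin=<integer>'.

d = (-4, -23),  |d|² = 545;  R = 1+1 = 2,  c = 545−2² = 541
v_rel = (2, 8),  |v_rel|² = 68;  v_rel·d = (2)·(-4) + (8)·(-23) = -192
68·t² + 384·t + 541 = 0  ⇒  m = (-192)² − 68·541 = 76
m = 76 > 0,  v_rel·d = -192 < 0  ⇒  outside

inside=no margin=76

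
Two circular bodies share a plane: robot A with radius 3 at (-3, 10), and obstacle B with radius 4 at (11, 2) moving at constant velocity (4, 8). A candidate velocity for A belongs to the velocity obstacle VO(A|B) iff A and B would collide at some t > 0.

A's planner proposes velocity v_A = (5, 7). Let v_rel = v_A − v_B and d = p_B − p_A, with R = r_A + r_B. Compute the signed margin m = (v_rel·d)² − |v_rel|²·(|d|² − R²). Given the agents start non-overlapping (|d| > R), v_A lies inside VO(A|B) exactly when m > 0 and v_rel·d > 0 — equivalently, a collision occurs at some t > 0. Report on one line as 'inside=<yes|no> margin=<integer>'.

d = (14, -8),  |d|² = 260;  R = 3+4 = 7,  c = 260−7² = 211
v_rel = (1, -1),  |v_rel|² = 2;  v_rel·d = (1)·(14) + (-1)·(-8) = 22
2·t² − 44·t + 211 = 0  ⇒  m = 22² − 2·211 = 62
m = 62 > 0,  v_rel·d = 22 > 0  ⇒  inside

inside=yes margin=62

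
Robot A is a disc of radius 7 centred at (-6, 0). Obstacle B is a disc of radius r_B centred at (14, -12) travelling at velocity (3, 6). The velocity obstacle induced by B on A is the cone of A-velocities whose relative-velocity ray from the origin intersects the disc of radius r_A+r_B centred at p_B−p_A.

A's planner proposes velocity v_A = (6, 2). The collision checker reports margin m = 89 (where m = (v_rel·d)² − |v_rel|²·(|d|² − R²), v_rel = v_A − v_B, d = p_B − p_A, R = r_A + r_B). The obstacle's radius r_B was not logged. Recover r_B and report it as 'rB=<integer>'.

m = 89
d = (20, -12);  v_rel = (3, -4),  |v_rel|² = 25
v_rel×d = (3)·(-12) − (-4)·(20) = 44
since m = R²·25 − 44²:  R² = (1936 + 89) / 25 = 81
R = √81 = 9  ⇒  r_B = 9 − 7 = 2

rB=2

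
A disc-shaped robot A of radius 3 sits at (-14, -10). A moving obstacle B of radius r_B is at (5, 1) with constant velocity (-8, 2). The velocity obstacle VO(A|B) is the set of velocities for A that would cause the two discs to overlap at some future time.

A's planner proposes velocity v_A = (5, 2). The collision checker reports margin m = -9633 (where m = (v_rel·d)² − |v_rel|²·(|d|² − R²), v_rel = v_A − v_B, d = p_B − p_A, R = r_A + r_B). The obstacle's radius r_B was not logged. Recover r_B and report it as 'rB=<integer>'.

m = -9633
d = (19, 11);  v_rel = (13, 0),  |v_rel|² = 169
v_rel×d = (13)·(11) − (0)·(19) = 143
since m = R²·169 − 143²:  R² = (20449 + -9633) / 169 = 64
R = √64 = 8  ⇒  r_B = 8 − 3 = 5

rB=5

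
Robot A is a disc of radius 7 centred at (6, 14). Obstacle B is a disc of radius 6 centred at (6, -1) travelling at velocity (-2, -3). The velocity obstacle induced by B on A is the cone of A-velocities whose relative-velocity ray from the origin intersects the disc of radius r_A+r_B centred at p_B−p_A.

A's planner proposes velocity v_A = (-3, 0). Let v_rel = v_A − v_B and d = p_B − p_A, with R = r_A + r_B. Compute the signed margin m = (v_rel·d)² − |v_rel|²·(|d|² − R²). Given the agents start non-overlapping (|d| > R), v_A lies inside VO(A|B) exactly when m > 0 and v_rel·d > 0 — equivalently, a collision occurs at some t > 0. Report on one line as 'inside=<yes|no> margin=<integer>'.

d = (0, -15),  |d|² = 225;  R = 7+6 = 13,  c = 225−13² = 56
v_rel = (-1, 3),  |v_rel|² = 10;  v_rel·d = (-1)·(0) + (3)·(-15) = -45
10·t² + 90·t + 56 = 0  ⇒  m = (-45)² − 10·56 = 1465
m = 1465 > 0,  v_rel·d = -45 < 0  ⇒  outside

inside=no margin=1465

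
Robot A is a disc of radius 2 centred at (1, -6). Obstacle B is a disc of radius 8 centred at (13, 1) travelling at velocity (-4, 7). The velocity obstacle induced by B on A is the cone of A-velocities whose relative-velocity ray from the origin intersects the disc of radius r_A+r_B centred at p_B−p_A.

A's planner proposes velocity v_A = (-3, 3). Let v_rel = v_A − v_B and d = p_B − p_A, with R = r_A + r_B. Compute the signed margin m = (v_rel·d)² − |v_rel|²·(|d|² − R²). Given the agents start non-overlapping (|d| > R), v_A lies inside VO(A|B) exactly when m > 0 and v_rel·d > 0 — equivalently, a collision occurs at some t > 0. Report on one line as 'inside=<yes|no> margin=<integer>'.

d = (12, 7),  |d|² = 193;  R = 2+8 = 10,  c = 193−10² = 93
v_rel = (1, -4),  |v_rel|² = 17;  v_rel·d = (1)·(12) + (-4)·(7) = -16
17·t² + 32·t + 93 = 0  ⇒  m = (-16)² − 17·93 = -1325
m = -1325 < 0,  v_rel·d = -16 < 0  ⇒  outside

inside=no margin=-1325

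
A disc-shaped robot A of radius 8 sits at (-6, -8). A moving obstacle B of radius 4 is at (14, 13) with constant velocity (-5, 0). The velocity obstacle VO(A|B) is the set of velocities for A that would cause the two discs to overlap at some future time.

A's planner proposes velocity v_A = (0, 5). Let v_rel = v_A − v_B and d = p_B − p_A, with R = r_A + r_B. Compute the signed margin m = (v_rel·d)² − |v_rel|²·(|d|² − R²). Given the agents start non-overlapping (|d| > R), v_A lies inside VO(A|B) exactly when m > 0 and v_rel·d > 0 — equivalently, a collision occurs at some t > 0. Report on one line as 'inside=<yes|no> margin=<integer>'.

d = (20, 21),  |d|² = 841;  R = 8+4 = 12,  c = 841−12² = 697
v_rel = (5, 5),  |v_rel|² = 50;  v_rel·d = (5)·(20) + (5)·(21) = 205
50·t² − 410·t + 697 = 0  ⇒  m = 205² − 50·697 = 7175
m = 7175 > 0,  v_rel·d = 205 > 0  ⇒  inside

inside=yes margin=7175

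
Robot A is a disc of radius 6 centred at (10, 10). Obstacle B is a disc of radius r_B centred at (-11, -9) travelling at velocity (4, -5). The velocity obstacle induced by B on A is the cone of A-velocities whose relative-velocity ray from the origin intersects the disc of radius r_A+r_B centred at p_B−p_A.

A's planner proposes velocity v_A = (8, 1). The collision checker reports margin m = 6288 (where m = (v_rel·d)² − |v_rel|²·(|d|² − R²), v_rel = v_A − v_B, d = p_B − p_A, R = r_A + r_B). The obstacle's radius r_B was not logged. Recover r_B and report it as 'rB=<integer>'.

m = 6288
d = (-21, -19);  v_rel = (4, 6),  |v_rel|² = 52
v_rel×d = (4)·(-19) − (6)·(-21) = 50
since m = R²·52 − 50²:  R² = (2500 + 6288) / 52 = 169
R = √169 = 13  ⇒  r_B = 13 − 6 = 7

rB=7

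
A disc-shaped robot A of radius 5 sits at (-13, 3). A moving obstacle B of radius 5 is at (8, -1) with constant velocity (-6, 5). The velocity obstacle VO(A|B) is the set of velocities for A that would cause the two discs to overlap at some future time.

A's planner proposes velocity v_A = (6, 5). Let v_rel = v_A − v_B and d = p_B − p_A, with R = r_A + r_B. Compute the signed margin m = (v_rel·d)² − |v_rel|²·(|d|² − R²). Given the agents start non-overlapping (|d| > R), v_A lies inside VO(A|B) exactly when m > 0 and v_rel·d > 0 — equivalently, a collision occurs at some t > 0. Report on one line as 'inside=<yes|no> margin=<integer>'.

d = (21, -4),  |d|² = 457;  R = 5+5 = 10,  c = 457−10² = 357
v_rel = (12, 0),  |v_rel|² = 144;  v_rel·d = (12)·(21) + (0)·(-4) = 252
144·t² − 504·t + 357 = 0  ⇒  m = 252² − 144·357 = 12096
m = 12096 > 0,  v_rel·d = 252 > 0  ⇒  inside

inside=yes margin=12096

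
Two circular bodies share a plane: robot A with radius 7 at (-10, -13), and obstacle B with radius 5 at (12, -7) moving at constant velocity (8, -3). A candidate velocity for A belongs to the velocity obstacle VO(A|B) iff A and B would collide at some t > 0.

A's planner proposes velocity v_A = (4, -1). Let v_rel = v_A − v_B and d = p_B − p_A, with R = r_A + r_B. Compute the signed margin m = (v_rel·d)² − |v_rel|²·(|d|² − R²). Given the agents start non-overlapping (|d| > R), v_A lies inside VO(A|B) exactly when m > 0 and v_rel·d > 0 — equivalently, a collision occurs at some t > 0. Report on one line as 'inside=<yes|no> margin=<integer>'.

d = (22, 6),  |d|² = 520;  R = 7+5 = 12,  c = 520−12² = 376
v_rel = (-4, 2),  |v_rel|² = 20;  v_rel·d = (-4)·(22) + (2)·(6) = -76
20·t² + 152·t + 376 = 0  ⇒  m = (-76)² − 20·376 = -1744
m = -1744 < 0,  v_rel·d = -76 < 0  ⇒  outside

inside=no margin=-1744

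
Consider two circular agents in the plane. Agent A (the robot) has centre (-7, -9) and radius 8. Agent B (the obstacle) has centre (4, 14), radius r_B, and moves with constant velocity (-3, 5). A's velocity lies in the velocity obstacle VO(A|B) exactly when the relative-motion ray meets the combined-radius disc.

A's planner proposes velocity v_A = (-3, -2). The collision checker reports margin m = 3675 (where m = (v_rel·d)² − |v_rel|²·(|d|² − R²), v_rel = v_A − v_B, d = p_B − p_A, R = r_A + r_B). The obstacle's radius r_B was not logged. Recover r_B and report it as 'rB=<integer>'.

m = 3675
d = (11, 23);  v_rel = (0, -7),  |v_rel|² = 49
v_rel×d = (0)·(23) − (-7)·(11) = 77
since m = R²·49 − 77²:  R² = (5929 + 3675) / 49 = 196
R = √196 = 14  ⇒  r_B = 14 − 8 = 6

rB=6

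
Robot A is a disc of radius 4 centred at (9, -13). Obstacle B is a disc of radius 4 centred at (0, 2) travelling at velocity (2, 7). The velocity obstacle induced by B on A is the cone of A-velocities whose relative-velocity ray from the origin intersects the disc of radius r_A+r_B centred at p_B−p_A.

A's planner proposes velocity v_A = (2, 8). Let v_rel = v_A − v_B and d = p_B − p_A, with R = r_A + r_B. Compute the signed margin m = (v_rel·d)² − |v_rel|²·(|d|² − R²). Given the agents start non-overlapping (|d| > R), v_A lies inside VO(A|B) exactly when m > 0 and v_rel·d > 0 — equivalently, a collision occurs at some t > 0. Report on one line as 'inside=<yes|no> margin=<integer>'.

d = (-9, 15),  |d|² = 306;  R = 4+4 = 8,  c = 306−8² = 242
v_rel = (0, 1),  |v_rel|² = 1;  v_rel·d = (0)·(-9) + (1)·(15) = 15
1·t² − 30·t + 242 = 0  ⇒  m = 15² − 1·242 = -17
m = -17 < 0,  v_rel·d = 15 > 0  ⇒  outside

inside=no margin=-17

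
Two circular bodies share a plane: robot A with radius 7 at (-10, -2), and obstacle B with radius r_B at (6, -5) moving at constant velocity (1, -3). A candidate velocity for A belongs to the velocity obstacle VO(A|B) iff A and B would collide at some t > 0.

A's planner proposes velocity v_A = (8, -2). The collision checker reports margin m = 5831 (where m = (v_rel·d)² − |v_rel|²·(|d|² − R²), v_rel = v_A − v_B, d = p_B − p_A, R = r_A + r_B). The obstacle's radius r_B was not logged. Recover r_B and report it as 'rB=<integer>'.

m = 5831
d = (16, -3);  v_rel = (7, 1),  |v_rel|² = 50
v_rel×d = (7)·(-3) − (1)·(16) = -37
since m = R²·50 − (-37)²:  R² = (1369 + 5831) / 50 = 144
R = √144 = 12  ⇒  r_B = 12 − 7 = 5

rB=5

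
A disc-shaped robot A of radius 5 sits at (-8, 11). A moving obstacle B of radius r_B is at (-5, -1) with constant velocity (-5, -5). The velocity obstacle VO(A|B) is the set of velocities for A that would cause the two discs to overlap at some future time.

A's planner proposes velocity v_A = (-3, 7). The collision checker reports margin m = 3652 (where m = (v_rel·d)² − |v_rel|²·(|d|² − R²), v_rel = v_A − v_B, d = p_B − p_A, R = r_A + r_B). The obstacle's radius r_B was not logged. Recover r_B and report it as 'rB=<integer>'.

m = 3652
d = (3, -12);  v_rel = (2, 12),  |v_rel|² = 148
v_rel×d = (2)·(-12) − (12)·(3) = -60
since m = R²·148 − (-60)²:  R² = (3600 + 3652) / 148 = 49
R = √49 = 7  ⇒  r_B = 7 − 5 = 2

rB=2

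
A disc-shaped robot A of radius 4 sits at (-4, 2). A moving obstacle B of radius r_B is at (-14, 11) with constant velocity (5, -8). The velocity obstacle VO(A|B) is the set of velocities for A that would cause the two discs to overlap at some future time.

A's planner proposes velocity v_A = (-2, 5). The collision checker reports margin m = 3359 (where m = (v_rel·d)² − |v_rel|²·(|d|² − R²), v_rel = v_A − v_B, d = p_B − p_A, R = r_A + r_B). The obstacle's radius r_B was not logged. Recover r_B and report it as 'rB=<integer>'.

m = 3359
d = (-10, 9);  v_rel = (-7, 13),  |v_rel|² = 218
v_rel×d = (-7)·(9) − (13)·(-10) = 67
since m = R²·218 − 67²:  R² = (4489 + 3359) / 218 = 36
R = √36 = 6  ⇒  r_B = 6 − 4 = 2

rB=2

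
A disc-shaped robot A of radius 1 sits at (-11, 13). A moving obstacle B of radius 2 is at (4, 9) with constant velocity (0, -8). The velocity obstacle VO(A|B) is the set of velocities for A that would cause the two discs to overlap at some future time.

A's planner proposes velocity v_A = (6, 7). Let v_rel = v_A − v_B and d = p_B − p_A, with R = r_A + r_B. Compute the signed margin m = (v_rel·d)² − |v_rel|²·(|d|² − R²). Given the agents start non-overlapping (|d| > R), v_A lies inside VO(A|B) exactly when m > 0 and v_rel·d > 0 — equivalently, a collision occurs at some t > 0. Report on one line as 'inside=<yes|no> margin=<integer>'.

d = (15, -4),  |d|² = 241;  R = 1+2 = 3,  c = 241−3² = 232
v_rel = (6, 15),  |v_rel|² = 261;  v_rel·d = (6)·(15) + (15)·(-4) = 30
261·t² − 60·t + 232 = 0  ⇒  m = 30² − 261·232 = -59652
m = -59652 < 0,  v_rel·d = 30 > 0  ⇒  outside

inside=no margin=-59652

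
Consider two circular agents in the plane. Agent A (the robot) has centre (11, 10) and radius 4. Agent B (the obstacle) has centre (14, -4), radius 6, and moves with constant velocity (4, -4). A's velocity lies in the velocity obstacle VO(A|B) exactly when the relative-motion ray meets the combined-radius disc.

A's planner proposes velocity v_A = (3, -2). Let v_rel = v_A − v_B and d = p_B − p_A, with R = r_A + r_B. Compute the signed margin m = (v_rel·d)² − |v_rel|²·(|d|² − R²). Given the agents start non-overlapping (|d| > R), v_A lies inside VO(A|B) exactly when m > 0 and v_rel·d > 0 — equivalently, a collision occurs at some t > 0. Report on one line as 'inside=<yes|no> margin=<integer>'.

d = (3, -14),  |d|² = 205;  R = 4+6 = 10,  c = 205−10² = 105
v_rel = (-1, 2),  |v_rel|² = 5;  v_rel·d = (-1)·(3) + (2)·(-14) = -31
5·t² + 62·t + 105 = 0  ⇒  m = (-31)² − 5·105 = 436
m = 436 > 0,  v_rel·d = -31 < 0  ⇒  outside

inside=no margin=436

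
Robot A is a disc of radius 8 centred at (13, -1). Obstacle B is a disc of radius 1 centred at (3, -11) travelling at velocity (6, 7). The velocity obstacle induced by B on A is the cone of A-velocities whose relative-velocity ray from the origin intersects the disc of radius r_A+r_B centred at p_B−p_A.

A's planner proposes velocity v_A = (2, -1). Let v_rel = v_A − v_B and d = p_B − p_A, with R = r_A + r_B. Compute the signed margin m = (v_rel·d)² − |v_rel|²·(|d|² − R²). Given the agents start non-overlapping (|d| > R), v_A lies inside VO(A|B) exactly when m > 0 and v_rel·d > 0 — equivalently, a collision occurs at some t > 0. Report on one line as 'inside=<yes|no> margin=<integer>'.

d = (-10, -10),  |d|² = 200;  R = 8+1 = 9,  c = 200−9² = 119
v_rel = (-4, -8),  |v_rel|² = 80;  v_rel·d = (-4)·(-10) + (-8)·(-10) = 120
80·t² − 240·t + 119 = 0  ⇒  m = 120² − 80·119 = 4880
m = 4880 > 0,  v_rel·d = 120 > 0  ⇒  inside

inside=yes margin=4880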